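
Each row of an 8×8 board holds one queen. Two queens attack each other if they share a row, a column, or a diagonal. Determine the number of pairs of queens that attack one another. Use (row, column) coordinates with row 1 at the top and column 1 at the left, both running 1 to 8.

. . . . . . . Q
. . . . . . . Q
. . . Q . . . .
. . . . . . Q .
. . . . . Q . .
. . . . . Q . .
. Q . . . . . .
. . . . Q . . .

Same column: (1,8)–(2,8) (column 8); (5,6)–(6,6) (column 6).
Same diagonal: (1,8)–(7,2) (|1−7| = |8−2| = 6); (3,4)–(5,6) (|3−5| = |4−6| = 2); (4,7)–(5,6) (|4−5| = |7−6| = 1).
Total attacking pairs: 5.

5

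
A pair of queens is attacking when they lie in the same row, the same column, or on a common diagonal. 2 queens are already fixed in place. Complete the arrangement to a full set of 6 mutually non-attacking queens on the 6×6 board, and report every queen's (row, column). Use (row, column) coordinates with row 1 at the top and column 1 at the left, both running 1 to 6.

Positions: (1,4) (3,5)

(1,4) (2,1) (3,5) (4,2) (5,6) (6,3)

Row 2: attacked by (1,4)→{3,4,5}; (3,5)→{4,5,6}. Safe: 1, 2. Place at column 1.
Row 4: attacked by (1,4)→{1,4}; (2,1)→{1,3}; (3,5)→{4,5,6}. Safe: 2. Place at column 2.
Row 5: attacked by (1,4)→{4}; (2,1)→{1,4}; (3,5)→{3,5}; (4,2)→{1,2,3}. Safe: 6. Place at column 6.
Row 6: attacked by (1,4)→{4}; (2,1)→{1,5}; (3,5)→{2,5}; (4,2)→{2,4}; (5,6)→{5,6}. Safe: 3. Place at column 3.
Columns [4, 1, 5, 2, 6, 3], r−c [-3, 1, -2, 2, -1, 3], r+c [5, 3, 8, 6, 11, 9] are all distinct, so no two queens attack.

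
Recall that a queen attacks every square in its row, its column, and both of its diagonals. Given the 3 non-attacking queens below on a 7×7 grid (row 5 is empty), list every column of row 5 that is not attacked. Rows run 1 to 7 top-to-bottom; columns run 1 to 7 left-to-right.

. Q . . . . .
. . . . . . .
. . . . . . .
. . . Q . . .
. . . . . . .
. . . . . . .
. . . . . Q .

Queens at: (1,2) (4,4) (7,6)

columns 1, 7

(1,2) attacks row 5 at column 2 and diagonals 6.
(4,4) attacks row 5 at column 4 and diagonals 3, 5.
(7,6) attacks row 5 at column 6 and diagonals 4.
Attacked columns: {2, 3, 4, 5, 6}. Safe: {1, 7}.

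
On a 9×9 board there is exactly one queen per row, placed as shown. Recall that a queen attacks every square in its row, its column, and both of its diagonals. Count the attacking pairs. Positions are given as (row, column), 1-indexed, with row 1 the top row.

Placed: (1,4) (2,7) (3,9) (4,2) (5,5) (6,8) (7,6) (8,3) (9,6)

Same column: (7,6)–(9,6) (column 6).
Total attacking pairs: 1.

1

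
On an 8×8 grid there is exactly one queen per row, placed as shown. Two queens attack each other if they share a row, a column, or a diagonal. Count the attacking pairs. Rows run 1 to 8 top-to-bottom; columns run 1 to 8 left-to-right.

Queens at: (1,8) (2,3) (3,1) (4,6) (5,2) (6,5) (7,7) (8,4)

All columns are distinct and no two queens satisfy |Δrow| = |Δcol|, so no pair attacks.

0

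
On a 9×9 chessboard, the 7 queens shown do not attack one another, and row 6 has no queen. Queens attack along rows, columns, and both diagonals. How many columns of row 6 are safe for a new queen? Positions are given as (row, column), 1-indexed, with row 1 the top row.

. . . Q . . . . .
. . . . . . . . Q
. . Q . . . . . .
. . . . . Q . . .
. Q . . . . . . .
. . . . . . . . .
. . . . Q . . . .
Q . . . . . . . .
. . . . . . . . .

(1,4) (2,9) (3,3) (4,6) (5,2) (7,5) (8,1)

1

(1,4) attacks row 6 at column 4 and diagonals 9.
(2,9) attacks row 6 at column 9 and diagonals 5.
(3,3) attacks row 6 at column 3 and diagonals 6.
(4,6) attacks row 6 at column 6 and diagonals 4, 8.
(5,2) attacks row 6 at column 2 and diagonals 1, 3.
(7,5) attacks row 6 at column 5 and diagonals 4, 6.
(8,1) attacks row 6 at column 1 and diagonals 3.
Attacked columns: {1, 2, 3, 4, 5, 6, 8, 9}. Safe: {7}.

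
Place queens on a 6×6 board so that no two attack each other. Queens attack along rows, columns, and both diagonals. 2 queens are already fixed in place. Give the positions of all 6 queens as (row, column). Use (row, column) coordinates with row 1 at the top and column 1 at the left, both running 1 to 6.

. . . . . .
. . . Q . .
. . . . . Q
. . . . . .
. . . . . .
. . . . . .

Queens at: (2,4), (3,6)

(1,2) (2,4) (3,6) (4,1) (5,3) (6,5)

Row 1: attacked by (2,4)→{3,4,5}; (3,6)→{4,6}. Safe: 1, 2. Place at column 2.
Row 4: attacked by (1,2)→{2,5}; (2,4)→{2,4,6}; (3,6)→{5,6}. Safe: 1, 3. Place at column 1.
Row 5: attacked by (1,2)→{2,6}; (2,4)→{1,4}; (3,6)→{4,6}; (4,1)→{1,2}. Safe: 3, 5. Place at column 3.
Row 6: attacked by (1,2)→{2}; (2,4)→{4}; (3,6)→{3,6}; (4,1)→{1,3}; (5,3)→{2,3,4}. Safe: 5. Place at column 5.
Columns [2, 4, 6, 1, 3, 5], r−c [-1, -2, -3, 3, 2, 1], r+c [3, 6, 9, 5, 8, 11] are all distinct, so no two queens attack.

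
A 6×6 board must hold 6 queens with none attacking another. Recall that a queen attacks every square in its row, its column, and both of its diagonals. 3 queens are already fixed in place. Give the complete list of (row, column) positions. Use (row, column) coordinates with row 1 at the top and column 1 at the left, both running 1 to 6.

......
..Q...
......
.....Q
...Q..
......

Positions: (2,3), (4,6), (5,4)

(1,5) (2,3) (3,1) (4,6) (5,4) (6,2)

Row 1: attacked by (2,3)→{2,3,4}; (4,6)→{3,6}; (5,4)→{4}. Safe: 1, 5. Place at column 5.
Row 3: attacked by (1,5)→{3,5}; (2,3)→{2,3,4}; (4,6)→{5,6}; (5,4)→{2,4,6}. Safe: 1. Place at column 1.
Row 6: attacked by (1,5)→{5}; (2,3)→{3}; (3,1)→{1,4}; (4,6)→{4,6}; (5,4)→{3,4,5}. Safe: 2. Place at column 2.
Columns [5, 3, 1, 6, 4, 2], r−c [-4, -1, 2, -2, 1, 4], r+c [6, 5, 4, 10, 9, 8] are all distinct, so no two queens attack.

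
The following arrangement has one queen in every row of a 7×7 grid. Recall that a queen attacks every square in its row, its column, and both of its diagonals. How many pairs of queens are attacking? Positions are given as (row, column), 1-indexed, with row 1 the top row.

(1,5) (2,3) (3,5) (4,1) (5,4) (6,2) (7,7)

Same column: (1,5)–(3,5) (column 5).
Same diagonal: (2,3)–(4,1) (|2−4| = |3−1| = 2); (3,5)–(6,2) (|3−6| = |5−2| = 3).
Total attacking pairs: 3.

3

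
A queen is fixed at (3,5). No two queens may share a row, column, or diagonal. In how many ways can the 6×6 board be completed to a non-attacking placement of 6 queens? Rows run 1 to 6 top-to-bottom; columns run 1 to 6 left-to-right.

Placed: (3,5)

Branch on row 1: col 1 → 0; col 2 → 0; col 4 → 1; col 6 → 0.
Sum: 0 + 0 + 1 + 0 = 1.

1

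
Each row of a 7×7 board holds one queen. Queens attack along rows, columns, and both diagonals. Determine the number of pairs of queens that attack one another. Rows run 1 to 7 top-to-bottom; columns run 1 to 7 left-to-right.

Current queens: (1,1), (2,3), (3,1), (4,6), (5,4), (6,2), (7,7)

Same column: (1,1)–(3,1) (column 1).
Same diagonal: (1,1)–(7,7) (|1−7| = |1−7| = 6).
Total attacking pairs: 2.

2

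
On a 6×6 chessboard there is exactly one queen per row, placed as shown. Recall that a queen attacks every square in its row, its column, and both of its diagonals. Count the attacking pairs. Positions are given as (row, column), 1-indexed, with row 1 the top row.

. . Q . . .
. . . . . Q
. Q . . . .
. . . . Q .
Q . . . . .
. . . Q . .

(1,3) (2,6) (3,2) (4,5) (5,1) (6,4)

All columns are distinct and no two queens satisfy |Δrow| = |Δcol|, so no pair attacks.

0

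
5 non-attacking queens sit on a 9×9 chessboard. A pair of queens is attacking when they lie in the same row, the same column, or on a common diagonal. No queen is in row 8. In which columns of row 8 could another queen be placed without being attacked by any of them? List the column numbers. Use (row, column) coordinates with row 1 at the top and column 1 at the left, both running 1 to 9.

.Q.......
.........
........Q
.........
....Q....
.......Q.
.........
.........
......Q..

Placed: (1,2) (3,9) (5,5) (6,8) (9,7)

columns 1, 3

(1,2) attacks row 8 at column 2 and diagonals 9.
(3,9) attacks row 8 at column 9 and diagonals 4.
(5,5) attacks row 8 at column 5 and diagonals 2, 8.
(6,8) attacks row 8 at column 8 and diagonals 6.
(9,7) attacks row 8 at column 7 and diagonals 6, 8.
Attacked columns: {2, 4, 5, 6, 7, 8, 9}. Safe: {1, 3}.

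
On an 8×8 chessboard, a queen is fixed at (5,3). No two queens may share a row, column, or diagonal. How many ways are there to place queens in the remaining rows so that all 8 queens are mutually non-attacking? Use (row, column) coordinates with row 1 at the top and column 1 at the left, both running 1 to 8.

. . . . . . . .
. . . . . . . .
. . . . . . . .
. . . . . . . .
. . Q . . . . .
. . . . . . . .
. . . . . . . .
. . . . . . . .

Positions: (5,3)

12

Branch on row 1: col 1 → 1; col 2 → 3; col 4 → 0; col 5 → 6; col 6 → 2; col 8 → 0.
Sum: 1 + 3 + 0 + 6 + 2 + 0 = 12.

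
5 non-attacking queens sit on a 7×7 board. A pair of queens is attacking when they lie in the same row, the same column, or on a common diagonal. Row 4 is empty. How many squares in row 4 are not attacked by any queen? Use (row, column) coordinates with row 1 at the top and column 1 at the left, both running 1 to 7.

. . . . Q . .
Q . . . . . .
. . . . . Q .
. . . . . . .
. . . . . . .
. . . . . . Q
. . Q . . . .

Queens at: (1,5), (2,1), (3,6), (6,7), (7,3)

1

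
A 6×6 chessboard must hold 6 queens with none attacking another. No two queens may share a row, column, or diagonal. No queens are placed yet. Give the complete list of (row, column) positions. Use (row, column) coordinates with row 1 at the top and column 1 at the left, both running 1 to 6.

(1,3) (2,6) (3,2) (4,5) (5,1) (6,4)

Row 1: Safe: 1, 2, 3, 4, 5, 6. Place at column 3.
Row 2: attacked by (1,3)→{2,3,4}. Safe: 1, 5, 6. Place at column 6.
Row 3: attacked by (1,3)→{1,3,5}; (2,6)→{5,6}. Safe: 2, 4. Place at column 2.
Row 4: attacked by (1,3)→{3,6}; (2,6)→{4,6}; (3,2)→{1,2,3}. Safe: 5. Place at column 5.
Row 5: attacked by (1,3)→{3}; (2,6)→{3,6}; (3,2)→{2,4}; (4,5)→{4,5,6}. Safe: 1. Place at column 1.
Row 6: attacked by (1,3)→{3}; (2,6)→{2,6}; (3,2)→{2,5}; (4,5)→{3,5}; (5,1)→{1,2}. Safe: 4. Place at column 4.
Columns [3, 6, 2, 5, 1, 4], r−c [-2, -4, 1, -1, 4, 2], r+c [4, 8, 5, 9, 6, 10] are all distinct, so no two queens attack.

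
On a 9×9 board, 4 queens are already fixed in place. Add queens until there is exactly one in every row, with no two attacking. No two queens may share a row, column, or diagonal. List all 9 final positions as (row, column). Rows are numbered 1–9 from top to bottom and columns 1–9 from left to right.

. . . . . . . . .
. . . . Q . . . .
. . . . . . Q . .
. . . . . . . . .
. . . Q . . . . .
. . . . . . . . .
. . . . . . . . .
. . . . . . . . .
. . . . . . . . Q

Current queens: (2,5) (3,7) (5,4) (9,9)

Row 1: attacked by (2,5)→{4,5,6}; (3,7)→{5,7,9}; (5,4)→{4,8}; (9,9)→{1,9}. Safe: 2, 3. Place at column 3.
Row 4: attacked by (1,3)→{3,6}; (2,5)→{3,5,7}; (3,7)→{6,7,8}; (5,4)→{3,4,5}; (9,9)→{4,9}. Safe: 1, 2. Place at column 1.
Row 6: attacked by (1,3)→{3,8}; (2,5)→{1,5,9}; (3,7)→{4,7}; (4,1)→{1,3}; (5,4)→{3,4,5}; (9,9)→{6,9}. Safe: 2. Place at column 2.
Row 7: attacked by (1,3)→{3,9}; (2,5)→{5}; (3,7)→{3,7}; (4,1)→{1,4}; (5,4)→{2,4,6}; (6,2)→{1,2,3}; (9,9)→{7,9}. Safe: 8. Place at column 8.
Row 8: attacked by (1,3)→{3}; (2,5)→{5}; (3,7)→{2,7}; (4,1)→{1,5}; (5,4)→{1,4,7}; (6,2)→{2,4}; (7,8)→{7,8,9}; (9,9)→{8,9}. Safe: 6. Place at column 6.
Columns [3, 5, 7, 1, 4, 2, 8, 6, 9], r−c [-2, -3, -4, 3, 1, 4, -1, 2, 0], r+c [4, 7, 10, 5, 9, 8, 15, 14, 18] are all distinct, so no two queens attack.

(1,3) (2,5) (3,7) (4,1) (5,4) (6,2) (7,8) (8,6) (9,9)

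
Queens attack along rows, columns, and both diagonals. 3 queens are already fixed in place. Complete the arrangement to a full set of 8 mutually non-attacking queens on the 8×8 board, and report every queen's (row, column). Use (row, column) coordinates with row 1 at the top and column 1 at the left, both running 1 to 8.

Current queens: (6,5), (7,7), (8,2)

(1,3) (2,6) (3,4) (4,1) (5,8) (6,5) (7,7) (8,2)

Row 1: attacked by (6,5)→{5}; (7,7)→{1,7}; (8,2)→{2}. Safe: 3, 4, 6, 8. Place at column 3.
Row 2: attacked by (1,3)→{2,3,4}; (6,5)→{1,5}; (7,7)→{2,7}; (8,2)→{2,8}. Safe: 6. Place at column 6.
Row 3: attacked by (1,3)→{1,3,5}; (2,6)→{5,6,7}; (6,5)→{2,5,8}; (7,7)→{3,7}; (8,2)→{2,7}. Safe: 4. Place at column 4.
Row 4: attacked by (1,3)→{3,6}; (2,6)→{4,6,8}; (3,4)→{3,4,5}; (6,5)→{3,5,7}; (7,7)→{4,7}; (8,2)→{2,6}. Safe: 1. Place at column 1.
Row 5: attacked by (1,3)→{3,7}; (2,6)→{3,6}; (3,4)→{2,4,6}; (4,1)→{1,2}; (6,5)→{4,5,6}; (7,7)→{5,7}; (8,2)→{2,5}. Safe: 8. Place at column 8.
Columns [3, 6, 4, 1, 8, 5, 7, 2], r−c [-2, -4, -1, 3, -3, 1, 0, 6], r+c [4, 8, 7, 5, 13, 11, 14, 10] are all distinct, so no two queens attack.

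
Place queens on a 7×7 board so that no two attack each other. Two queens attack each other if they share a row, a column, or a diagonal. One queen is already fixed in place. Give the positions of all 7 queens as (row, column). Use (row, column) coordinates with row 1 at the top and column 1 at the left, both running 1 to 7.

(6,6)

(1,5) (2,1) (3,4) (4,7) (5,3) (6,6) (7,2)

Row 1: attacked by (6,6)→{1,6}. Safe: 2, 3, 4, 5, 7. Place at column 5.
Row 2: attacked by (1,5)→{4,5,6}; (6,6)→{2,6}. Safe: 1, 3, 7. Place at column 1.
Row 3: attacked by (1,5)→{3,5,7}; (2,1)→{1,2}; (6,6)→{3,6}. Safe: 4. Place at column 4.
Row 4: attacked by (1,5)→{2,5}; (2,1)→{1,3}; (3,4)→{3,4,5}; (6,6)→{4,6}. Safe: 7. Place at column 7.
Row 5: attacked by (1,5)→{1,5}; (2,1)→{1,4}; (3,4)→{2,4,6}; (4,7)→{6,7}; (6,6)→{5,6,7}. Safe: 3. Place at column 3.
Row 7: attacked by (1,5)→{5}; (2,1)→{1,6}; (3,4)→{4}; (4,7)→{4,7}; (5,3)→{1,3,5}; (6,6)→{5,6,7}. Safe: 2. Place at column 2.
Columns [5, 1, 4, 7, 3, 6, 2], r−c [-4, 1, -1, -3, 2, 0, 5], r+c [6, 3, 7, 11, 8, 12, 9] are all distinct, so no two queens attack.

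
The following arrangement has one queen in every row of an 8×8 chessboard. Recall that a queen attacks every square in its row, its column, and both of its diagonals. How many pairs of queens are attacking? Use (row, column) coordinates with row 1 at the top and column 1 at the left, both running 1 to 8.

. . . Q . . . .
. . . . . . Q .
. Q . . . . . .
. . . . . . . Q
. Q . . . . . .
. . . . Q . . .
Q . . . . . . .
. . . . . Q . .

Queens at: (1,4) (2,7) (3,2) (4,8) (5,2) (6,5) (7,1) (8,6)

3

Same column: (3,2)–(5,2) (column 2).
Same diagonal: (1,4)–(3,2) (|1−3| = |4−2| = 2); (3,2)–(6,5) (|3−6| = |2−5| = 3).
Total attacking pairs: 3.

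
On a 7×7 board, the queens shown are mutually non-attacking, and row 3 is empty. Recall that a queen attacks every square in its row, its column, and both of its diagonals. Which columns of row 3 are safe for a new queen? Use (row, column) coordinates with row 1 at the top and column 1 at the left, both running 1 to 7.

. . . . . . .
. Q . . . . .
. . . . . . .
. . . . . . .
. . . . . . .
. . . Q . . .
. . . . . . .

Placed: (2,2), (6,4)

columns 5, 6

(2,2) attacks row 3 at column 2 and diagonals 1, 3.
(6,4) attacks row 3 at column 4 and diagonals 1, 7.
Attacked columns: {1, 2, 3, 4, 7}. Safe: {5, 6}.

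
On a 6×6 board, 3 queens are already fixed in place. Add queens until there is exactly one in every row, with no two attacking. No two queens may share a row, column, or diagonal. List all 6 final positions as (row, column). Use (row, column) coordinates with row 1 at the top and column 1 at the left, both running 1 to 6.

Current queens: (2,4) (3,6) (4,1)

(1,2) (2,4) (3,6) (4,1) (5,3) (6,5)

Row 1: attacked by (2,4)→{3,4,5}; (3,6)→{4,6}; (4,1)→{1,4}. Safe: 2. Place at column 2.
Row 5: attacked by (1,2)→{2,6}; (2,4)→{1,4}; (3,6)→{4,6}; (4,1)→{1,2}. Safe: 3, 5. Place at column 3.
Row 6: attacked by (1,2)→{2}; (2,4)→{4}; (3,6)→{3,6}; (4,1)→{1,3}; (5,3)→{2,3,4}. Safe: 5. Place at column 5.
Columns [2, 4, 6, 1, 3, 5], r−c [-1, -2, -3, 3, 2, 1], r+c [3, 6, 9, 5, 8, 11] are all distinct, so no two queens attack.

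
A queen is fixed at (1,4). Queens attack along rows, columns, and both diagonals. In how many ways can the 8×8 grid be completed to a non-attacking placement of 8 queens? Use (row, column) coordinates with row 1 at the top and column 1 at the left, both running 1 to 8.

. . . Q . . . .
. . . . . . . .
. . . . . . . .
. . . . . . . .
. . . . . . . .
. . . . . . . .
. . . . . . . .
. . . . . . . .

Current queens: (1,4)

18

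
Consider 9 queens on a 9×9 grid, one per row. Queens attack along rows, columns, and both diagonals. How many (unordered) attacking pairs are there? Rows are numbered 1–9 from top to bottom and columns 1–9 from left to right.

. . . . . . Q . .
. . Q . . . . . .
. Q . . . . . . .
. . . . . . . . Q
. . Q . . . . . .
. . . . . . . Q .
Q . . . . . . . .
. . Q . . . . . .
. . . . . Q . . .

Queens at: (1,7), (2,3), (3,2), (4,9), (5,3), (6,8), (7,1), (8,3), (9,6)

Same column: (2,3)–(5,3) (column 3); (2,3)–(8,3) (column 3); (5,3)–(8,3) (column 3).
Same diagonal: (1,7)–(5,3) (|1−5| = |7−3| = 4); (1,7)–(7,1) (|1−7| = |7−1| = 6); (2,3)–(3,2) (|2−3| = |3−2| = 1); (5,3)–(7,1) (|5−7| = |3−1| = 2).
Total attacking pairs: 7.

7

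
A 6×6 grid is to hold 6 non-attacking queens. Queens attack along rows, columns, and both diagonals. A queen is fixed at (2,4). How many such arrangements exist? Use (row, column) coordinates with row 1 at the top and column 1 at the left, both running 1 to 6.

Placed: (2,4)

Branch on row 1: col 1 → 0; col 2 → 1; col 6 → 0.
Sum: 0 + 1 + 0 = 1.

1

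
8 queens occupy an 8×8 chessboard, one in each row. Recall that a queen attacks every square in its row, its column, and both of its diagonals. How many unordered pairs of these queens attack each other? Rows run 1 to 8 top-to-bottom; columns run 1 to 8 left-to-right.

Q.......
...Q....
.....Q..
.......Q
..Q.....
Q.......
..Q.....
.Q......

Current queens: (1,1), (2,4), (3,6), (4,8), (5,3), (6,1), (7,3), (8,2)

3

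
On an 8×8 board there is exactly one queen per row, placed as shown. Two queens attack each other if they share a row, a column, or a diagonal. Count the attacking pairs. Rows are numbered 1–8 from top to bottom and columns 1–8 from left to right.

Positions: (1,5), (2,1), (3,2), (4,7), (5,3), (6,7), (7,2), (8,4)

Same column: (3,2)–(7,2) (column 2); (4,7)–(6,7) (column 7).
Same diagonal: (2,1)–(3,2) (|2−3| = |1−2| = 1).
Total attacking pairs: 3.

3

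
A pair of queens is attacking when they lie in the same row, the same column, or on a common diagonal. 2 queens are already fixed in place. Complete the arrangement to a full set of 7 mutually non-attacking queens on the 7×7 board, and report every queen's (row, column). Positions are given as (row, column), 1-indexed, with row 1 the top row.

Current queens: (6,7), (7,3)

(1,6) (2,2) (3,5) (4,1) (5,4) (6,7) (7,3)

Row 1: attacked by (6,7)→{2,7}; (7,3)→{3}. Safe: 1, 4, 5, 6. Place at column 6.
Row 2: attacked by (1,6)→{5,6,7}; (6,7)→{3,7}; (7,3)→{3}. Safe: 1, 2, 4. Place at column 2.
Row 3: attacked by (1,6)→{4,6}; (2,2)→{1,2,3}; (6,7)→{4,7}; (7,3)→{3,7}. Safe: 5. Place at column 5.
Row 4: attacked by (1,6)→{3,6}; (2,2)→{2,4}; (3,5)→{4,5,6}; (6,7)→{5,7}; (7,3)→{3,6}. Safe: 1. Place at column 1.
Row 5: attacked by (1,6)→{2,6}; (2,2)→{2,5}; (3,5)→{3,5,7}; (4,1)→{1,2}; (6,7)→{6,7}; (7,3)→{1,3,5}. Safe: 4. Place at column 4.
Columns [6, 2, 5, 1, 4, 7, 3], r−c [-5, 0, -2, 3, 1, -1, 4], r+c [7, 4, 8, 5, 9, 13, 10] are all distinct, so no two queens attack.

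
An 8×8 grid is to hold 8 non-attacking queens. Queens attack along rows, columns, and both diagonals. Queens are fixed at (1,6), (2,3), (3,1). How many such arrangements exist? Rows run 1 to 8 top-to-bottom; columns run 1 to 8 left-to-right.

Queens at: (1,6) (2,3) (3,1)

3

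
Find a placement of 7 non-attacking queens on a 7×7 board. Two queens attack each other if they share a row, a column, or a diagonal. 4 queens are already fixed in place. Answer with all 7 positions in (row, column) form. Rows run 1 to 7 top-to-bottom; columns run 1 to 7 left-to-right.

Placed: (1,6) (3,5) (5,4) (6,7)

(1,6) (2,2) (3,5) (4,1) (5,4) (6,7) (7,3)

Row 2: attacked by (1,6)→{5,6,7}; (3,5)→{4,5,6}; (5,4)→{1,4,7}; (6,7)→{3,7}. Safe: 2. Place at column 2.
Row 4: attacked by (1,6)→{3,6}; (2,2)→{2,4}; (3,5)→{4,5,6}; (5,4)→{3,4,5}; (6,7)→{5,7}. Safe: 1. Place at column 1.
Row 7: attacked by (1,6)→{6}; (2,2)→{2,7}; (3,5)→{1,5}; (4,1)→{1,4}; (5,4)→{2,4,6}; (6,7)→{6,7}. Safe: 3. Place at column 3.
Columns [6, 2, 5, 1, 4, 7, 3], r−c [-5, 0, -2, 3, 1, -1, 4], r+c [7, 4, 8, 5, 9, 13, 10] are all distinct, so no two queens attack.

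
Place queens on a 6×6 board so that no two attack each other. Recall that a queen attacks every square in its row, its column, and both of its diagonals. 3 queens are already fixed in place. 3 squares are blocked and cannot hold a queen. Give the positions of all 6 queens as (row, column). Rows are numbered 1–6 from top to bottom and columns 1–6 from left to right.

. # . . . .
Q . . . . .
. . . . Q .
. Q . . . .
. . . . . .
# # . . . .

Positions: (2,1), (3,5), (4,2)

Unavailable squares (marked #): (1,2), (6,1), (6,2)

(1,4) (2,1) (3,5) (4,2) (5,6) (6,3)

Row 1: attacked by (2,1)→{1,2}; (3,5)→{3,5}; (4,2)→{2,5}. Blocked: 2. Safe: 4, 6. Place at column 4.
Row 5: attacked by (1,4)→{4}; (2,1)→{1,4}; (3,5)→{3,5}; (4,2)→{1,2,3}. Safe: 6. Place at column 6.
Row 6: attacked by (1,4)→{4}; (2,1)→{1,5}; (3,5)→{2,5}; (4,2)→{2,4}; (5,6)→{5,6}. Blocked: 1,2. Safe: 3. Place at column 3.
Columns [4, 1, 5, 2, 6, 3], r−c [-3, 1, -2, 2, -1, 3], r+c [5, 3, 8, 6, 11, 9] are all distinct, so no two queens attack.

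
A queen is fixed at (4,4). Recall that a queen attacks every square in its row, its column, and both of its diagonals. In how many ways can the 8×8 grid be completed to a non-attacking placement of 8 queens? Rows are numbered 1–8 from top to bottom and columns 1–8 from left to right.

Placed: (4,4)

Branch on row 1: col 2 → 1; col 3 → 1; col 5 → 4; col 6 → 2; col 8 → 0.
Sum: 1 + 1 + 4 + 2 + 0 = 8.

8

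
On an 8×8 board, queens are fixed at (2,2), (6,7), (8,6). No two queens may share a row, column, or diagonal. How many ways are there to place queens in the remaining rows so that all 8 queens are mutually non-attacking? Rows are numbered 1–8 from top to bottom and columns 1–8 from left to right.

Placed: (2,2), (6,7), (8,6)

2

Branch on row 1: col 4 → 0; col 5 → 1; col 8 → 1.
Sum: 0 + 1 + 1 = 2.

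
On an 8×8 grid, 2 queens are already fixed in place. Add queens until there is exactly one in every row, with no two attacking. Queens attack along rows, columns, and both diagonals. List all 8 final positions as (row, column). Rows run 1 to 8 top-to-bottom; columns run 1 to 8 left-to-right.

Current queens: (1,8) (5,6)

Row 2: attacked by (1,8)→{7,8}; (5,6)→{3,6}. Safe: 1, 2, 4, 5. Place at column 4.
Row 3: attacked by (1,8)→{6,8}; (2,4)→{3,4,5}; (5,6)→{4,6,8}. Safe: 1, 2, 7. Place at column 1.
Row 4: attacked by (1,8)→{5,8}; (2,4)→{2,4,6}; (3,1)→{1,2}; (5,6)→{5,6,7}. Safe: 3. Place at column 3.
Row 6: attacked by (1,8)→{3,8}; (2,4)→{4,8}; (3,1)→{1,4}; (4,3)→{1,3,5}; (5,6)→{5,6,7}. Safe: 2. Place at column 2.
Row 7: attacked by (1,8)→{2,8}; (2,4)→{4}; (3,1)→{1,5}; (4,3)→{3,6}; (5,6)→{4,6,8}; (6,2)→{1,2,3}. Safe: 7. Place at column 7.
Row 8: attacked by (1,8)→{1,8}; (2,4)→{4}; (3,1)→{1,6}; (4,3)→{3,7}; (5,6)→{3,6}; (6,2)→{2,4}; (7,7)→{6,7,8}. Safe: 5. Place at column 5.
Columns [8, 4, 1, 3, 6, 2, 7, 5], r−c [-7, -2, 2, 1, -1, 4, 0, 3], r+c [9, 6, 4, 7, 11, 8, 14, 13] are all distinct, so no two queens attack.

(1,8) (2,4) (3,1) (4,3) (5,6) (6,2) (7,7) (8,5)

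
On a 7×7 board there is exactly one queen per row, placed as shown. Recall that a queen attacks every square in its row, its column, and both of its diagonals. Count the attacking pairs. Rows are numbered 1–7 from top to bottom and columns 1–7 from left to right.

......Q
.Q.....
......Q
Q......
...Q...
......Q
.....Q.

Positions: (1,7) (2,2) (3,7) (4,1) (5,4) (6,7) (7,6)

5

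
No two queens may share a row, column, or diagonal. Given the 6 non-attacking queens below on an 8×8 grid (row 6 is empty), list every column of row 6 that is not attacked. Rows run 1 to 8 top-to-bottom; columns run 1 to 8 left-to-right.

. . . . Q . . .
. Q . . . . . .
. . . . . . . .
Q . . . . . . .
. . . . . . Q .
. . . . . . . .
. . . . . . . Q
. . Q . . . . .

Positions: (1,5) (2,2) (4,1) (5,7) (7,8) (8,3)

columns 4

(1,5) attacks row 6 at column 5.
(2,2) attacks row 6 at column 2 and diagonals 6.
(4,1) attacks row 6 at column 1 and diagonals 3.
(5,7) attacks row 6 at column 7 and diagonals 6, 8.
(7,8) attacks row 6 at column 8 and diagonals 7.
(8,3) attacks row 6 at column 3 and diagonals 1, 5.
Attacked columns: {1, 2, 3, 5, 6, 7, 8}. Safe: {4}.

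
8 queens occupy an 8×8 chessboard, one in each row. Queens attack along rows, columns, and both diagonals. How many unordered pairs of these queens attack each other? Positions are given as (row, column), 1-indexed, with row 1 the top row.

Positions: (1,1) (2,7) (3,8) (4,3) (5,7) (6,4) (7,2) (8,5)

Same column: (2,7)–(5,7) (column 7).
Same diagonal: (2,7)–(3,8) (|2−3| = |7−8| = 1); (2,7)–(7,2) (|2−7| = |7−2| = 5).
Total attacking pairs: 3.

3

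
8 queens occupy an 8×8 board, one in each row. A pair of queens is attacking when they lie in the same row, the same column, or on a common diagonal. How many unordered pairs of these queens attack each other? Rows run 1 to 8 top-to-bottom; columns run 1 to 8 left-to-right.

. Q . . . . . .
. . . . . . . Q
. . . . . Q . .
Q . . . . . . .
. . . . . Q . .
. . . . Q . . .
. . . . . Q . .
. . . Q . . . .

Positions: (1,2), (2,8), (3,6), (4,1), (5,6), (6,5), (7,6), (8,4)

6

Same column: (3,6)–(5,6) (column 6); (3,6)–(7,6) (column 6); (5,6)–(7,6) (column 6).
Same diagonal: (1,2)–(5,6) (|1−5| = |2−6| = 4); (5,6)–(6,5) (|5−6| = |6−5| = 1); (6,5)–(7,6) (|6−7| = |5−6| = 1).
Total attacking pairs: 6.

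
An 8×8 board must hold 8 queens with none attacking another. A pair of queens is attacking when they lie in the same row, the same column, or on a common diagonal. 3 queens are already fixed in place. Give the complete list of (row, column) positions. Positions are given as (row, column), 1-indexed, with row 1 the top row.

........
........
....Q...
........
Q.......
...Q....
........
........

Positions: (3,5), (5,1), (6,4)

(1,6) (2,3) (3,5) (4,8) (5,1) (6,4) (7,2) (8,7)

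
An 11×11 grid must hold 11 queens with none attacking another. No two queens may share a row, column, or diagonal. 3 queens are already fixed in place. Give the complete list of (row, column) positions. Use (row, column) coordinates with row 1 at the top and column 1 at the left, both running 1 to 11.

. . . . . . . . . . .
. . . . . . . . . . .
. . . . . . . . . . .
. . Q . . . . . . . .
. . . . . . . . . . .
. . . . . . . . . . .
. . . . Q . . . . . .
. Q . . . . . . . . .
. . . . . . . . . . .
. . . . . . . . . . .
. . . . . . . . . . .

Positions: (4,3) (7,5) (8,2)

Row 1: attacked by (4,3)→{3,6}; (7,5)→{5,11}; (8,2)→{2,9}. Safe: 1, 4, 7, 8, 10. Place at column 7.
Row 2: attacked by (1,7)→{6,7,8}; (4,3)→{1,3,5}; (7,5)→{5,10}; (8,2)→{2,8}. Safe: 4, 9, 11. Place at column 9.
Row 3: attacked by (1,7)→{5,7,9}; (2,9)→{8,9,10}; (4,3)→{2,3,4}; (7,5)→{1,5,9}; (8,2)→{2,7}. Safe: 6, 11. Place at column 6.
Row 5: attacked by (1,7)→{3,7,11}; (2,9)→{6,9}; (3,6)→{4,6,8}; (4,3)→{2,3,4}; (7,5)→{3,5,7}; (8,2)→{2,5}. Safe: 1, 10. Place at column 1.
Row 6: attacked by (1,7)→{2,7}; (2,9)→{5,9}; (3,6)→{3,6,9}; (4,3)→{1,3,5}; (5,1)→{1,2}; (7,5)→{4,5,6}; (8,2)→{2,4}. Safe: 8, 10, 11. Place at column 10.
Row 9: attacked by (1,7)→{7}; (2,9)→{2,9}; (3,6)→{6}; (4,3)→{3,8}; (5,1)→{1,5}; (6,10)→{7,10}; (7,5)→{3,5,7}; (8,2)→{1,2,3}. Safe: 4, 11. Place at column 4.
Row 10: attacked by (1,7)→{7}; (2,9)→{1,9}; (3,6)→{6}; (4,3)→{3,9}; (5,1)→{1,6}; (6,10)→{6,10}; (7,5)→{2,5,8}; (8,2)→{2,4}; (9,4)→{3,4,5}. Safe: 11. Place at column 11.
Row 11: attacked by (1,7)→{7}; (2,9)→{9}; (3,6)→{6}; (4,3)→{3,10}; (5,1)→{1,7}; (6,10)→{5,10}; (7,5)→{1,5,9}; (8,2)→{2,5}; (9,4)→{2,4,6}; (10,11)→{10,11}. Safe: 8. Place at column 8.
Columns [7, 9, 6, 3, 1, 10, 5, 2, 4, 11, 8], r−c [-6, -7, -3, 1, 4, -4, 2, 6, 5, -1, 3], r+c [8, 11, 9, 7, 6, 16, 12, 10, 13, 21, 19] are all distinct, so no two queens attack.

(1,7) (2,9) (3,6) (4,3) (5,1) (6,10) (7,5) (8,2) (9,4) (10,11) (11,8)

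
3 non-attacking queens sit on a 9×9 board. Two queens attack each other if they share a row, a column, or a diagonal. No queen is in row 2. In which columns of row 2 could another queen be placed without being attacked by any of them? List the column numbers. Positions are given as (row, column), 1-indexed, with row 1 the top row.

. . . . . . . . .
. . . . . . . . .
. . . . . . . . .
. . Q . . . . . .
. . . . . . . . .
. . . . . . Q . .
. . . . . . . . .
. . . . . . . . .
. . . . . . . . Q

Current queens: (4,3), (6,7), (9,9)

(4,3) attacks row 2 at column 3 and diagonals 1, 5.
(6,7) attacks row 2 at column 7 and diagonals 3.
(9,9) attacks row 2 at column 9 and diagonals 2.
Attacked columns: {1, 2, 3, 5, 7, 9}. Safe: {4, 6, 8}.

columns 4, 6, 8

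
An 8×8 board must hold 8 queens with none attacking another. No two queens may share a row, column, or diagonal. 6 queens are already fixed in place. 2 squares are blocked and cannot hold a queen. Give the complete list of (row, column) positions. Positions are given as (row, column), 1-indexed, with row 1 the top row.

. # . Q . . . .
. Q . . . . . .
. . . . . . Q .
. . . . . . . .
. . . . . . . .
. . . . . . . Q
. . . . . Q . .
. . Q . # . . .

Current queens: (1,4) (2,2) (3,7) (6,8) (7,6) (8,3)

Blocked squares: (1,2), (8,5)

(1,4) (2,2) (3,7) (4,5) (5,1) (6,8) (7,6) (8,3)

Row 4: attacked by (1,4)→{1,4,7}; (2,2)→{2,4}; (3,7)→{6,7,8}; (6,8)→{6,8}; (7,6)→{3,6}; (8,3)→{3,7}. Safe: 5. Place at column 5.
Row 5: attacked by (1,4)→{4,8}; (2,2)→{2,5}; (3,7)→{5,7}; (4,5)→{4,5,6}; (6,8)→{7,8}; (7,6)→{4,6,8}; (8,3)→{3,6}. Safe: 1. Place at column 1.
Columns [4, 2, 7, 5, 1, 8, 6, 3], r−c [-3, 0, -4, -1, 4, -2, 1, 5], r+c [5, 4, 10, 9, 6, 14, 13, 11] are all distinct, so no two queens attack.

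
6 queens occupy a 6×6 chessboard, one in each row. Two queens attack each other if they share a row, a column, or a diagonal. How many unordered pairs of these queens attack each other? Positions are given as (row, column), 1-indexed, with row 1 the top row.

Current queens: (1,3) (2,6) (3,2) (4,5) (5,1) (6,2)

3

Same column: (3,2)–(6,2) (column 2).
Same diagonal: (2,6)–(6,2) (|2−6| = |6−2| = 4); (5,1)–(6,2) (|5−6| = |1−2| = 1).
Total attacking pairs: 3.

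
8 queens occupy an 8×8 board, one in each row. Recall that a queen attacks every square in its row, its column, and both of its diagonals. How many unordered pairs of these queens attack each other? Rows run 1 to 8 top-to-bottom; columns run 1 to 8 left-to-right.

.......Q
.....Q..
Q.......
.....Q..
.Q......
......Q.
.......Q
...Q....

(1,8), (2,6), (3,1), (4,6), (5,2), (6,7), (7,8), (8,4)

Same column: (1,8)–(7,8) (column 8); (2,6)–(4,6) (column 6).
Same diagonal: (6,7)–(7,8) (|6−7| = |7−8| = 1).
Total attacking pairs: 3.

3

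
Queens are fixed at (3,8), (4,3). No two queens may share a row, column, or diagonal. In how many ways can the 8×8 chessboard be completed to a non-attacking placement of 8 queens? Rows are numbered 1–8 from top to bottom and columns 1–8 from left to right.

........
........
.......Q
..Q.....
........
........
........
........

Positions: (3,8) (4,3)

3

Branch on row 1: col 1 → 1; col 2 → 1; col 4 → 1; col 5 → 0; col 7 → 0.
Sum: 1 + 1 + 1 + 0 + 0 = 3.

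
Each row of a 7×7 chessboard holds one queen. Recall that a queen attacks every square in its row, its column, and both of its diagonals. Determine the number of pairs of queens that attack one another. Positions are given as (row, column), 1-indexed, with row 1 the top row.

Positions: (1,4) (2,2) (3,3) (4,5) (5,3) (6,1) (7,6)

Same column: (3,3)–(5,3) (column 3).
Same diagonal: (2,2)–(3,3) (|2−3| = |2−3| = 1).
Total attacking pairs: 2.

2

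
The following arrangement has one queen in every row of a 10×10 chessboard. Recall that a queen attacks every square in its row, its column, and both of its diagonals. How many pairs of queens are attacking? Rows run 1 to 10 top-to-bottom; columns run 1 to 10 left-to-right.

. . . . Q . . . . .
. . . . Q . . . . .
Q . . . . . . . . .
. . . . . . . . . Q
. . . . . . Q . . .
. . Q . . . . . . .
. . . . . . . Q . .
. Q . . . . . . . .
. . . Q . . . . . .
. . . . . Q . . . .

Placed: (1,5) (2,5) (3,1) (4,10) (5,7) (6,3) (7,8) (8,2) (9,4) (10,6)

1

Same column: (1,5)–(2,5) (column 5).
Total attacking pairs: 1.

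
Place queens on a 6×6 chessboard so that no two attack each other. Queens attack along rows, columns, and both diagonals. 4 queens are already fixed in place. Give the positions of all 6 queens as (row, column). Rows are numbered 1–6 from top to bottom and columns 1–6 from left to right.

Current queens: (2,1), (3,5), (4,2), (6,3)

Row 1: attacked by (2,1)→{1,2}; (3,5)→{3,5}; (4,2)→{2,5}; (6,3)→{3}. Safe: 4, 6. Place at column 4.
Row 5: attacked by (1,4)→{4}; (2,1)→{1,4}; (3,5)→{3,5}; (4,2)→{1,2,3}; (6,3)→{2,3,4}. Safe: 6. Place at column 6.
Columns [4, 1, 5, 2, 6, 3], r−c [-3, 1, -2, 2, -1, 3], r+c [5, 3, 8, 6, 11, 9] are all distinct, so no two queens attack.

(1,4) (2,1) (3,5) (4,2) (5,6) (6,3)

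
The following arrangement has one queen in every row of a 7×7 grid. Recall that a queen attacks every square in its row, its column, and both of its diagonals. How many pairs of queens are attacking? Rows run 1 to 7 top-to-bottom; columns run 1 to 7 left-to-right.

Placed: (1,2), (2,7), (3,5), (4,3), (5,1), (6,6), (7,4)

All columns are distinct and no two queens satisfy |Δrow| = |Δcol|, so no pair attacks.

0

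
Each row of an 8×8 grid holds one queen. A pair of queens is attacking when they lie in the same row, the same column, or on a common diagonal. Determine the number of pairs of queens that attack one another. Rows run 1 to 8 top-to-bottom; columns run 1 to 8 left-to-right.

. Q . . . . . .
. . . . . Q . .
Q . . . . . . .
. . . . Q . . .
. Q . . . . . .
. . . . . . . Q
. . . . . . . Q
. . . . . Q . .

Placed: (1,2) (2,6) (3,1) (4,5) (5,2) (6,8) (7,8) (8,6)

Same column: (1,2)–(5,2) (column 2); (2,6)–(8,6) (column 6); (6,8)–(7,8) (column 8).
Same diagonal: (1,2)–(4,5) (|1−4| = |2−5| = 3); (1,2)–(7,8) (|1−7| = |2−8| = 6); (3,1)–(8,6) (|3−8| = |1−6| = 5); (4,5)–(7,8) (|4−7| = |5−8| = 3); (6,8)–(8,6) (|6−8| = |8−6| = 2).
Total attacking pairs: 8.

8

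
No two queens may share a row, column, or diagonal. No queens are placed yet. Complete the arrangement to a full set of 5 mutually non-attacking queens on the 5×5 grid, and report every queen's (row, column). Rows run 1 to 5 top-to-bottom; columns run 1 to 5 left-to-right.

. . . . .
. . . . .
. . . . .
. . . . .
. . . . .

(1,2) (2,4) (3,1) (4,3) (5,5)

Row 1: Safe: 1, 2, 3, 4, 5. Place at column 2.
Row 2: attacked by (1,2)→{1,2,3}. Safe: 4, 5. Place at column 4.
Row 3: attacked by (1,2)→{2,4}; (2,4)→{3,4,5}. Safe: 1. Place at column 1.
Row 4: attacked by (1,2)→{2,5}; (2,4)→{2,4}; (3,1)→{1,2}. Safe: 3. Place at column 3.
Row 5: attacked by (1,2)→{2}; (2,4)→{1,4}; (3,1)→{1,3}; (4,3)→{2,3,4}. Safe: 5. Place at column 5.
Columns [2, 4, 1, 3, 5], r−c [-1, -2, 2, 1, 0], r+c [3, 6, 4, 7, 10] are all distinct, so no two queens attack.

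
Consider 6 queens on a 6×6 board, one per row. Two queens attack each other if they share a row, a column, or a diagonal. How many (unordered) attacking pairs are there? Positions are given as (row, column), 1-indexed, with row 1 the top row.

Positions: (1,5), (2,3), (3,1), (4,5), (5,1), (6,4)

Same column: (1,5)–(4,5) (column 5); (3,1)–(5,1) (column 1).
Same diagonal: (1,5)–(5,1) (|1−5| = |5−1| = 4); (2,3)–(4,5) (|2−4| = |3−5| = 2); (3,1)–(6,4) (|3−6| = |1−4| = 3).
Total attacking pairs: 5.

5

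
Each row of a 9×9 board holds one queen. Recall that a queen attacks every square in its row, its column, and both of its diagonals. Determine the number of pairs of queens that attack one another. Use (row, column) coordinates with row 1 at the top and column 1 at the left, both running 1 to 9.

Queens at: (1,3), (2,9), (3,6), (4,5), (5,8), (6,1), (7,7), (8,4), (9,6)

3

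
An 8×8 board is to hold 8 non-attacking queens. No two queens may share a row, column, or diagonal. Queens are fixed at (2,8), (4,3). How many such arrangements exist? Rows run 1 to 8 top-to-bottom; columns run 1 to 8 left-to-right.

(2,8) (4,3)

2

Branch on row 1: col 1 → 0; col 2 → 0; col 4 → 2; col 5 → 0.
Sum: 0 + 0 + 2 + 0 = 2.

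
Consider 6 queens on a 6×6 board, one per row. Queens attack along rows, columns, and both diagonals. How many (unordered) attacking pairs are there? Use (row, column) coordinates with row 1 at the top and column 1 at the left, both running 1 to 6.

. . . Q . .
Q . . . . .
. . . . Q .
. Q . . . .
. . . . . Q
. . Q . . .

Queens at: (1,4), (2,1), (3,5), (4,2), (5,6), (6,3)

0

All columns are distinct and no two queens satisfy |Δrow| = |Δcol|, so no pair attacks.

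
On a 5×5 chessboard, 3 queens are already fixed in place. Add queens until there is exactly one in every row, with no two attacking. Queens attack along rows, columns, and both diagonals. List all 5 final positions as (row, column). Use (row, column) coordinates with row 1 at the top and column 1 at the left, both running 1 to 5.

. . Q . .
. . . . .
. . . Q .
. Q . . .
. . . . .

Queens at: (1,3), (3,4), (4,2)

(1,3) (2,1) (3,4) (4,2) (5,5)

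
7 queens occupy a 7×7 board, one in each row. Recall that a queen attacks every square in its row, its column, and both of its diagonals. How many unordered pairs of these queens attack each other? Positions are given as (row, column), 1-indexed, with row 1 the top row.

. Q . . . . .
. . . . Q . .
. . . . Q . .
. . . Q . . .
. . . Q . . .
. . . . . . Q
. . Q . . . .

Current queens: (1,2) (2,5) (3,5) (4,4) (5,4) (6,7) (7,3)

4

Same column: (2,5)–(3,5) (column 5); (4,4)–(5,4) (column 4).
Same diagonal: (1,2)–(6,7) (|1−6| = |2−7| = 5); (3,5)–(4,4) (|3−4| = |5−4| = 1).
Total attacking pairs: 4.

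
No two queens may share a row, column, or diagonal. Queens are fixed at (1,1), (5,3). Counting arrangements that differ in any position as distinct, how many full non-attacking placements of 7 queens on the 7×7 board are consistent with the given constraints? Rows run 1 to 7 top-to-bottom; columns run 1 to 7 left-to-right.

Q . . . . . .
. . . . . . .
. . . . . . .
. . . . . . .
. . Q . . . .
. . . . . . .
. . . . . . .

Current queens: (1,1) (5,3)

Branch on row 2: col 4 → 0; col 5 → 1; col 7 → 0.
Sum: 0 + 1 + 0 = 1.

1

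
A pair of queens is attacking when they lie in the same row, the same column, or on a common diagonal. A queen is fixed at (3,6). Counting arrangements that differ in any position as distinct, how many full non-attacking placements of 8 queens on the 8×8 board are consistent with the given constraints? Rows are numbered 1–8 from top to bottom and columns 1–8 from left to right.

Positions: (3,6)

Branch on row 1: col 1 → 0; col 2 → 2; col 3 → 0; col 5 → 1; col 7 → 1.
Sum: 0 + 2 + 0 + 1 + 1 = 4.

4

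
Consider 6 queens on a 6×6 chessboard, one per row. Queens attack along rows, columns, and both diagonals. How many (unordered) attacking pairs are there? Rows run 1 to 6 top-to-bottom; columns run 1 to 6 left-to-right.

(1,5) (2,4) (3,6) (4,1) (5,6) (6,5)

Same column: (1,5)–(6,5) (column 5); (3,6)–(5,6) (column 6).
Same diagonal: (1,5)–(2,4) (|1−2| = |5−4| = 1); (5,6)–(6,5) (|5−6| = |6−5| = 1).
Total attacking pairs: 4.

4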